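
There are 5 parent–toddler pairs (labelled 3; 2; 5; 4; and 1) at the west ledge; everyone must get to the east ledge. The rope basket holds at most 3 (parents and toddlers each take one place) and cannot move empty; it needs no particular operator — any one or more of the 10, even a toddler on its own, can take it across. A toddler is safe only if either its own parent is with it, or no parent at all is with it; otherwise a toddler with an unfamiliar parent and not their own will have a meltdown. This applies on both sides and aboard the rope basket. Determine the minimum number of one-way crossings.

11

Counting alone: each trip to the east ledge takes at most 3 across and each return brings at least 1 back, so after t trips out (and t−1 returns) at most 3t − (t−1) of the 10 are across; that first reaches 10 at t = 5, so at least 9 crossings are needed.
The safety rule pushes this higher. Following every safe sequence of crossings, the most of the 10 that can be at the east ledge as the rope basket arrives there on crossing 9 is 9 — never all 10.
So no plan with fewer than 11 crossings exists, and this one achieves 11:
1. parent 3 and toddler 3 cross → the east ledge.
2. parent 3 crosses ← the west ledge.
3. toddler 2, toddler 4, and toddler 5 cross → the east ledge.
4. toddler 3 crosses ← the west ledge.
5. parent 2, parent 4, and parent 5 cross → the east ledge.
6. parent 2 and toddler 2 cross ← the west ledge.
7. parent 1, parent 2, and parent 3 cross → the east ledge.
8. toddler 5 crosses ← the west ledge.
9. toddler 2 and toddler 3 cross → the east ledge.
10. toddler 3 crosses ← the west ledge.
11. toddler 1, toddler 3, and toddler 5 cross → the east ledge.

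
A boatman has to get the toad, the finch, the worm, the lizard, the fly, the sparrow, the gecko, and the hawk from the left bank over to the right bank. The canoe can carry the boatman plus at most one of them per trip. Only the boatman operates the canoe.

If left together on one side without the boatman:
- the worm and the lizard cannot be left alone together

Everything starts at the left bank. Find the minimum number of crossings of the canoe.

15

Counting alone: the boatman can take at most 1 across per trip to the right bank, so moving all 8 needs at least 8 loaded trips out, with a return between consecutive ones — at least 15 crossings.
The plan below uses exactly 15 crossings, so it is optimal:
1. Boatman goes to the right bank with the worm.  [the left bank: the finch, the fly, the gecko, the hawk, the lizard, the sparrow, the toad | the right bank: the worm]
2. Boatman goes back to the left bank alone.  [the left bank: the finch, the fly, the gecko, the hawk, the lizard, the sparrow, the toad | the right bank: the worm]
3. Boatman goes to the right bank with the toad.  [the left bank: the finch, the fly, the gecko, the hawk, the lizard, the sparrow | the right bank: the toad, the worm]
4. Boatman goes back to the left bank alone.  [the left bank: the finch, the fly, the gecko, the hawk, the lizard, the sparrow | the right bank: the toad, the worm]
5. Boatman goes to the right bank with the finch.  [the left bank: the fly, the gecko, the hawk, the lizard, the sparrow | the right bank: the finch, the toad, the worm]
6. Boatman goes back to the left bank alone.  [the left bank: the fly, the gecko, the hawk, the lizard, the sparrow | the right bank: the finch, the toad, the worm]
7. Boatman goes to the right bank with the fly.  [the left bank: the gecko, the hawk, the lizard, the sparrow | the right bank: the finch, the fly, the toad, the worm]
8. Boatman goes back to the left bank alone.  [the left bank: the gecko, the hawk, the lizard, the sparrow | the right bank: the finch, the fly, the toad, the worm]
9. Boatman goes to the right bank with the sparrow.  [the left bank: the gecko, the hawk, the lizard | the right bank: the finch, the fly, the sparrow, the toad, the worm]
10. Boatman goes back to the left bank alone.  [the left bank: the gecko, the hawk, the lizard | the right bank: the finch, the fly, the sparrow, the toad, the worm]
11. Boatman goes to the right bank with the gecko.  [the left bank: the hawk, the lizard | the right bank: the finch, the fly, the gecko, the sparrow, the toad, the worm]
12. Boatman goes back to the left bank alone.  [the left bank: the hawk, the lizard | the right bank: the finch, the fly, the gecko, the sparrow, the toad, the worm]
13. Boatman goes to the right bank with the hawk.  [the left bank: the lizard | the right bank: the finch, the fly, the gecko, the hawk, the sparrow, the toad, the worm]
14. Boatman goes back to the left bank alone.  [the left bank: the lizard | the right bank: the finch, the fly, the gecko, the hawk, the sparrow, the toad, the worm]
15. Boatman goes to the right bank with the lizard.  [the left bank: — | the right bank: the finch, the fly, the gecko, the hawk, the lizard, the sparrow, the toad, the worm]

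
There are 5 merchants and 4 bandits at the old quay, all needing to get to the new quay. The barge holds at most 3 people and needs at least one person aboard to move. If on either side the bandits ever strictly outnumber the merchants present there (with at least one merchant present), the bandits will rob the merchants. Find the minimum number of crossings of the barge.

Counting alone: each trip to the new quay takes at most 3 across and each return brings at least 1 back, so after t trips out (and t−1 returns) at most 3t − (t−1) of the 9 are across; that first reaches 9 at t = 4, so at least 7 crossings are needed.
The plan below uses exactly 7 crossings, so it is optimal:
1. 3 bandits → the new quay.  (the old quay: 5M 1B; the new quay: 0M 3B)
2. 1 bandit ← the old quay.  (the old quay: 5M 2B; the new quay: 0M 2B)
3. 3 merchants → the new quay.  (the old quay: 2M 2B; the new quay: 3M 2B)
4. 1 merchant ← the old quay.  (the old quay: 3M 2B; the new quay: 2M 2B)
5. 2 merchants and 1 bandit → the new quay.  (the old quay: 1M 1B; the new quay: 4M 3B)
6. 1 merchant ← the old quay.  (the old quay: 2M 1B; the new quay: 3M 3B)
7. 2 merchants and 1 bandit → the new quay.  (the old quay: 0M 0B; the new quay: 5M 4B)

7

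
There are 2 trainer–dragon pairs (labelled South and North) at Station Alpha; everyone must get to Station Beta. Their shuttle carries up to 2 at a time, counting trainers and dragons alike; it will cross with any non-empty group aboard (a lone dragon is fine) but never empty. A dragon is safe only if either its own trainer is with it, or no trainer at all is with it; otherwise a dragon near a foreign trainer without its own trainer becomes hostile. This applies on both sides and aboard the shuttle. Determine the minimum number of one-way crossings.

5

Counting alone: each trip to Station Beta takes at most 2 across and each return brings at least 1 back, so after t trips out (and t−1 returns) at most 2t − (t−1) of the 4 are across; that first reaches 4 at t = 3, so at least 5 crossings are needed.
The plan below uses exactly 5 crossings, so it is optimal:
1. dragon South and trainer South cross → Station Beta.
2. trainer South crosses ← Station Alpha.
3. trainer North and trainer South cross → Station Beta.
4. trainer North crosses ← Station Alpha.
5. dragon North and trainer North cross → Station Beta.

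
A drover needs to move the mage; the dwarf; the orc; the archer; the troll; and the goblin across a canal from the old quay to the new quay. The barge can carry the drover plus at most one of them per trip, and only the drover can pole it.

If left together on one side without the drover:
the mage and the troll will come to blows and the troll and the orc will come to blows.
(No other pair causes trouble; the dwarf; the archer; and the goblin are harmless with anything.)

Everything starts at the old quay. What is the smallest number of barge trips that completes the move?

13

Counting alone: the drover can take at most 1 across per trip to the new quay, so moving all 6 needs at least 6 loaded trips out, with a return between consecutive ones — at least 11 crossings.
The safety rule pushes this higher. Following every safe sequence of crossings, the most of the 6 that can be at the new quay as the barge arrives there on crossing 11 is 5 — never all 6.
So no plan with fewer than 13 crossings exists, and this one achieves 13:
1. Drover goes to the new quay with the troll.  [the old quay: the archer, the dwarf, the goblin, the mage, the orc | the new quay: the troll]
2. Drover goes back to the old quay alone.  [the old quay: the archer, the dwarf, the goblin, the mage, the orc | the new quay: the troll]
3. Drover goes to the new quay with the mage.  [the old quay: the archer, the dwarf, the goblin, the orc | the new quay: the mage, the troll]
4. Drover goes back to the old quay with the troll.  [the old quay: the archer, the dwarf, the goblin, the orc, the troll | the new quay: the mage]
5. Drover goes to the new quay with the orc.  [the old quay: the archer, the dwarf, the goblin, the troll | the new quay: the mage, the orc]
6. Drover goes back to the old quay alone.  [the old quay: the archer, the dwarf, the goblin, the troll | the new quay: the mage, the orc]
7. Drover goes to the new quay with the dwarf.  [the old quay: the archer, the goblin, the troll | the new quay: the dwarf, the mage, the orc]
8. Drover goes back to the old quay alone.  [the old quay: the archer, the goblin, the troll | the new quay: the dwarf, the mage, the orc]
9. Drover goes to the new quay with the archer.  [the old quay: the goblin, the troll | the new quay: the archer, the dwarf, the mage, the orc]
10. Drover goes back to the old quay alone.  [the old quay: the goblin, the troll | the new quay: the archer, the dwarf, the mage, the orc]
11. Drover goes to the new quay with the goblin.  [the old quay: the troll | the new quay: the archer, the dwarf, the goblin, the mage, the orc]
12. Drover goes back to the old quay alone.  [the old quay: the troll | the new quay: the archer, the dwarf, the goblin, the mage, the orc]
13. Drover goes to the new quay with the troll.  [the old quay: — | the new quay: the archer, the dwarf, the goblin, the mage, the orc, the troll]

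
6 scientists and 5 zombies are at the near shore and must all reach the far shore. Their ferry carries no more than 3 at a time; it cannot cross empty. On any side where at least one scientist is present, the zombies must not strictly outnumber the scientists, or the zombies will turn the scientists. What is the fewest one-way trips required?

9

Counting alone: each trip to the far shore takes at most 3 across and each return brings at least 1 back, so after t trips out (and t−1 returns) at most 3t − (t−1) of the 11 are across; that first reaches 11 at t = 5, so at least 9 crossings are needed.
The plan below uses exactly 9 crossings, so it is optimal:
1. 3 zombies → the far shore.  (the near shore: 6S 2Z; the far shore: 0S 3Z)
2. 1 zombie ← the near shore.  (the near shore: 6S 3Z; the far shore: 0S 2Z)
3. 3 scientists → the far shore.  (the near shore: 3S 3Z; the far shore: 3S 2Z)
4. 1 scientist ← the near shore.  (the near shore: 4S 3Z; the far shore: 2S 2Z)
5. 2 scientists and 1 zombie → the far shore.  (the near shore: 2S 2Z; the far shore: 4S 3Z)
6. 1 scientist ← the near shore.  (the near shore: 3S 2Z; the far shore: 3S 3Z)
7. 2 scientists and 1 zombie → the far shore.  (the near shore: 1S 1Z; the far shore: 5S 4Z)
8. 1 scientist ← the near shore.  (the near shore: 2S 1Z; the far shore: 4S 4Z)
9. 2 scientists and 1 zombie → the far shore.  (the near shore: 0S 0Z; the far shore: 6S 5Z)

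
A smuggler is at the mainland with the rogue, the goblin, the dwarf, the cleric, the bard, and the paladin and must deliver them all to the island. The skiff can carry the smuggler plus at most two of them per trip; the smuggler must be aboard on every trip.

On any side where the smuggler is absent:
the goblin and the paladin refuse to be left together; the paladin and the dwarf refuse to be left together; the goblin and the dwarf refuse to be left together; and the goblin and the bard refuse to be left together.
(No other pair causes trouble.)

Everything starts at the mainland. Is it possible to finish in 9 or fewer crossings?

Yes — this plan uses 9 crossings (≤ 9):
1. Smuggler goes to the island with the dwarf and the goblin.  [the mainland: the bard, the cleric, the paladin, the rogue | the island: the dwarf, the goblin]
2. Smuggler goes back to the mainland with the goblin.  [the mainland: the bard, the cleric, the goblin, the paladin, the rogue | the island: the dwarf]
3. Smuggler goes to the island with the goblin and the rogue.  [the mainland: the bard, the cleric, the paladin | the island: the dwarf, the goblin, the rogue]
4. Smuggler goes back to the mainland with the goblin.  [the mainland: the bard, the cleric, the goblin, the paladin | the island: the dwarf, the rogue]
5. Smuggler goes to the island with the cleric and the goblin.  [the mainland: the bard, the paladin | the island: the cleric, the dwarf, the goblin, the rogue]
6. Smuggler goes back to the mainland with the goblin.  [the mainland: the bard, the goblin, the paladin | the island: the cleric, the dwarf, the rogue]
7. Smuggler goes to the island with the bard and the goblin.  [the mainland: the paladin | the island: the bard, the cleric, the dwarf, the goblin, the rogue]
8. Smuggler goes back to the mainland with the goblin.  [the mainland: the goblin, the paladin | the island: the bard, the cleric, the dwarf, the rogue]
9. Smuggler goes to the island with the goblin and the paladin.  [the mainland: — | the island: the bard, the cleric, the dwarf, the goblin, the paladin, the rogue]

Yes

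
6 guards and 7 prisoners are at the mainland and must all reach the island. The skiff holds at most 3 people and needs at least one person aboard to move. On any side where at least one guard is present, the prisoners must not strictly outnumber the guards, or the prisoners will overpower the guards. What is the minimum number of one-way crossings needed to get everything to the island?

The prisoners already outnumber the guards at the mainland before anyone moves, so the starting position itself is disallowed.

impossible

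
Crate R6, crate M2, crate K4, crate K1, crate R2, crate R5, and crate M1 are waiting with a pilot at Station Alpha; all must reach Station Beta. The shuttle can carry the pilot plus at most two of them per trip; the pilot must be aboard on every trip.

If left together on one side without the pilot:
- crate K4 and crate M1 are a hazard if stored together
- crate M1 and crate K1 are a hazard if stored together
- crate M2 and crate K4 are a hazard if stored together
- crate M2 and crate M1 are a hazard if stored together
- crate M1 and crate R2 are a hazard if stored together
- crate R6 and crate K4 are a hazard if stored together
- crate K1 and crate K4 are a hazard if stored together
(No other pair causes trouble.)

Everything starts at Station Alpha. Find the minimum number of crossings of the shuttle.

11

Counting alone: the pilot can take at most 2 across per trip to Station Beta, so moving all 7 needs at least 4 loaded trips out, with a return between consecutive ones — at least 7 crossings.
The safety rule pushes this higher. Following every safe sequence of crossings, the most of the 7 that can be at Station Beta as the shuttle arrives there on crossings 7, 9 is 5, 6 respectively — never all 7.
So no plan with fewer than 11 crossings exists, and this one achieves 11:
1. Pilot goes to Station Beta with crate K4 and crate M1.
2. Pilot goes back to Station Alpha with crate K4.
3. Pilot goes to Station Beta with crate K4 and crate R6.
4. Pilot goes back to Station Alpha with crate K4.
5. Pilot goes to Station Beta with crate K1 and crate M2.
6. Pilot goes back to Station Alpha with crate M1.
7. Pilot goes to Station Beta with crate K4 and crate R2.
8. Pilot goes back to Station Alpha with crate K4.
9. Pilot goes to Station Beta with crate K4 and crate R5.
10. Pilot goes back to Station Alpha with crate K4.
11. Pilot goes to Station Beta with crate K4 and crate M1.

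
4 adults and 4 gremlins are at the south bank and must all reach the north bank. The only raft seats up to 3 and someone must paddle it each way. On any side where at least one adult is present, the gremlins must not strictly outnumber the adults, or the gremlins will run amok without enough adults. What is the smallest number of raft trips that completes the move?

Counting alone: each trip to the north bank takes at most 3 across and each return brings at least 1 back, so after t trips out (and t−1 returns) at most 3t − (t−1) of the 8 are across; that first reaches 8 at t = 4, so at least 7 crossings are needed.
The safety rule pushes this higher. Following every safe sequence of crossings, the most of the 8 that can be at the north bank as the raft arrives there on crossing 7 is 7 — never all 8.
So no plan with fewer than 9 crossings exists, and this one achieves 9:
1. 2 gremlins → the north bank.  (the south bank: 4A 2G; the north bank: 0A 2G)
2. 1 gremlin ← the south bank.  (the south bank: 4A 3G; the north bank: 0A 1G)
3. 3 gremlins → the north bank.  (the south bank: 4A 0G; the north bank: 0A 4G)
4. 1 gremlin ← the south bank.  (the south bank: 4A 1G; the north bank: 0A 3G)
5. 3 adults → the north bank.  (the south bank: 1A 1G; the north bank: 3A 3G)
6. 1 adult and 1 gremlin ← the south bank.  (the south bank: 2A 2G; the north bank: 2A 2G)
7. 2 adults → the north bank.  (the south bank: 0A 2G; the north bank: 4A 2G)
8. 1 gremlin ← the south bank.  (the south bank: 0A 3G; the north bank: 4A 1G)
9. 3 gremlins → the north bank.  (the south bank: 0A 0G; the north bank: 4A 4G)

9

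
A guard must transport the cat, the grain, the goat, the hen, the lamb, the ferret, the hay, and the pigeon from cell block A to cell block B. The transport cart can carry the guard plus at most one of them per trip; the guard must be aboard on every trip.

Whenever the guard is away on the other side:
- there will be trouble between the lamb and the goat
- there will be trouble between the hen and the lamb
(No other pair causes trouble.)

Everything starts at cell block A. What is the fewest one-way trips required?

17

Counting alone: the guard can take at most 1 across per trip to cell block B, so moving all 8 needs at least 8 loaded trips out, with a return between consecutive ones — at least 15 crossings.
The safety rule pushes this higher. Following every safe sequence of crossings, the most of the 8 that can be at cell block B as the transport cart arrives there on crossing 15 is 7 — never all 8.
So no plan with fewer than 17 crossings exists, and this one achieves 17:
1. Guard goes to cell block B with the lamb.  [cell block A: the cat, the ferret, the goat, the grain, the hay, the hen, the pigeon | cell block B: the lamb]
2. Guard goes back to cell block A alone.  [cell block A: the cat, the ferret, the goat, the grain, the hay, the hen, the pigeon | cell block B: the lamb]
3. Guard goes to cell block B with the cat.  [cell block A: the ferret, the goat, the grain, the hay, the hen, the pigeon | cell block B: the cat, the lamb]
4. Guard goes back to cell block A alone.  [cell block A: the ferret, the goat, the grain, the hay, the hen, the pigeon | cell block B: the cat, the lamb]
5. Guard goes to cell block B with the grain.  [cell block A: the ferret, the goat, the hay, the hen, the pigeon | cell block B: the cat, the grain, the lamb]
6. Guard goes back to cell block A alone.  [cell block A: the ferret, the goat, the hay, the hen, the pigeon | cell block B: the cat, the grain, the lamb]
7. Guard goes to cell block B with the goat.  [cell block A: the ferret, the hay, the hen, the pigeon | cell block B: the cat, the goat, the grain, the lamb]
8. Guard goes back to cell block A with the lamb.  [cell block A: the ferret, the hay, the hen, the lamb, the pigeon | cell block B: the cat, the goat, the grain]
9. Guard goes to cell block B with the hen.  [cell block A: the ferret, the hay, the lamb, the pigeon | cell block B: the cat, the goat, the grain, the hen]
10. Guard goes back to cell block A alone.  [cell block A: the ferret, the hay, the lamb, the pigeon | cell block B: the cat, the goat, the grain, the hen]
11. Guard goes to cell block B with the ferret.  [cell block A: the hay, the lamb, the pigeon | cell block B: the cat, the ferret, the goat, the grain, the hen]
12. Guard goes back to cell block A alone.  [cell block A: the hay, the lamb, the pigeon | cell block B: the cat, the ferret, the goat, the grain, the hen]
13. Guard goes to cell block B with the hay.  [cell block A: the lamb, the pigeon | cell block B: the cat, the ferret, the goat, the grain, the hay, the hen]
14. Guard goes back to cell block A alone.  [cell block A: the lamb, the pigeon | cell block B: the cat, the ferret, the goat, the grain, the hay, the hen]
15. Guard goes to cell block B with the pigeon.  [cell block A: the lamb | cell block B: the cat, the ferret, the goat, the grain, the hay, the hen, the pigeon]
16. Guard goes back to cell block A alone.  [cell block A: the lamb | cell block B: the cat, the ferret, the goat, the grain, the hay, the hen, the pigeon]
17. Guard goes to cell block B with the lamb.  [cell block A: — | cell block B: the cat, the ferret, the goat, the grain, the hay, the hen, the lamb, the pigeon]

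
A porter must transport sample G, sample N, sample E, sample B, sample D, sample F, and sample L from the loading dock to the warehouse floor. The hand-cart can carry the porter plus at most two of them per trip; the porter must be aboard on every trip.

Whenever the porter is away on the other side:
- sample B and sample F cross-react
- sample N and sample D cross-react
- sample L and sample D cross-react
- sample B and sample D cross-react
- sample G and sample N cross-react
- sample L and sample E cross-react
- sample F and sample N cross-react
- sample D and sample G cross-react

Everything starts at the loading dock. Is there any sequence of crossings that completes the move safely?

Whatever the first load, the items left behind include a forbidden pair without the porter. No opening move is safe, so no plan exists.

No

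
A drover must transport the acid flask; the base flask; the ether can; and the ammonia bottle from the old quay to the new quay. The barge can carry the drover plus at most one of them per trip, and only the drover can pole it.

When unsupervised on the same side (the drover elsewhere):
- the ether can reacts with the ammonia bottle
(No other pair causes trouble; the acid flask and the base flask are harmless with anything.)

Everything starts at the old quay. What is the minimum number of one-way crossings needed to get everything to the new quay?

Counting alone: the drover can take at most 1 across per trip to the new quay, so moving all 4 needs at least 4 loaded trips out, with a return between consecutive ones — at least 7 crossings.
The plan below uses exactly 7 crossings, so it is optimal:
1. Drover goes to the new quay with the ether can.  [the old quay: the acid flask, the ammonia bottle, the base flask | the new quay: the ether can]
2. Drover goes back to the old quay alone.  [the old quay: the acid flask, the ammonia bottle, the base flask | the new quay: the ether can]
3. Drover goes to the new quay with the acid flask.  [the old quay: the ammonia bottle, the base flask | the new quay: the acid flask, the ether can]
4. Drover goes back to the old quay alone.  [the old quay: the ammonia bottle, the base flask | the new quay: the acid flask, the ether can]
5. Drover goes to the new quay with the base flask.  [the old quay: the ammonia bottle | the new quay: the acid flask, the base flask, the ether can]
6. Drover goes back to the old quay alone.  [the old quay: the ammonia bottle | the new quay: the acid flask, the base flask, the ether can]
7. Drover goes to the new quay with the ammonia bottle.  [the old quay: — | the new quay: the acid flask, the ammonia bottle, the base flask, the ether can]

7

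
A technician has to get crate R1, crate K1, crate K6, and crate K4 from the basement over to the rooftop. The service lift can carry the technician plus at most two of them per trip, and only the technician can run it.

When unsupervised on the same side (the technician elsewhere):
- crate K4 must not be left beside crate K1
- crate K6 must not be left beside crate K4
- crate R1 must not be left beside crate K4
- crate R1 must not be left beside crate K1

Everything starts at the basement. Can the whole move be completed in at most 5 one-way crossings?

Yes

Yes — this plan uses 5 crossings (≤ 5):
1. Technician goes to the rooftop with crate K4 and crate R1.  [the basement: crate K1, crate K6 | the rooftop: crate K4, crate R1]
2. Technician goes back to the basement with crate R1.  [the basement: crate K1, crate K6, crate R1 | the rooftop: crate K4]
3. Technician goes to the rooftop with crate K6 and crate R1.  [the basement: crate K1 | the rooftop: crate K4, crate K6, crate R1]
4. Technician goes back to the basement with crate K4.  [the basement: crate K1, crate K4 | the rooftop: crate K6, crate R1]
5. Technician goes to the rooftop with crate K1 and crate K4.  [the basement: — | the rooftop: crate K1, crate K4, crate K6, crate R1]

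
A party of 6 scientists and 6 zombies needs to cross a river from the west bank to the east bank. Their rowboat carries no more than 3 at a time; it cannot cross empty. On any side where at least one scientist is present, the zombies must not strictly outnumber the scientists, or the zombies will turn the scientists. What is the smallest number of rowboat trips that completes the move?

Following every safe sequence of crossings from the start, the most of the 12 that can be at the east bank as the rowboat arrives there on crossings 1, 3, 5 is 3, 5, 6 respectively; the best ever achieved is 6 of 12.
From crossing 7 on, no configuration arises that was not already reachable earlier: only 17 distinct safe configurations (who is on which side, and where the rowboat is) can ever be reached, none of them has everyone across, and every continuation just revisits them. They are: 0 scientists + 0 zombies across (rowboat back at the start); 0 scientists + 1 zombie across (rowboat there); 0 scientists + 1 zombie across (rowboat back at the start); 0 scientists + 2 zombies across (rowboat there); 0 scientists + 2 zombies across (rowboat back at the start); 0 scientists + 3 zombies across (rowboat there); 0 scientists + 3 zombies across (rowboat back at the start); 0 scientists + 4 zombies across (rowboat there); 0 scientists + 4 zombies across (rowboat back at the start); 0 scientists + 5 zombies across (rowboat there); 0 scientists + 5 zombies across (rowboat back at the start); 0 scientists + 6 zombies across (rowboat there); 1 scientist + 1 zombie across (rowboat there); 1 scientist + 1 zombie across (rowboat back at the start); 2 scientists + 2 zombies across (rowboat there); 2 scientists + 2 zombies across (rowboat back at the start); 3 scientists + 3 zombies across (rowboat there). So no valid plan exists.

impossible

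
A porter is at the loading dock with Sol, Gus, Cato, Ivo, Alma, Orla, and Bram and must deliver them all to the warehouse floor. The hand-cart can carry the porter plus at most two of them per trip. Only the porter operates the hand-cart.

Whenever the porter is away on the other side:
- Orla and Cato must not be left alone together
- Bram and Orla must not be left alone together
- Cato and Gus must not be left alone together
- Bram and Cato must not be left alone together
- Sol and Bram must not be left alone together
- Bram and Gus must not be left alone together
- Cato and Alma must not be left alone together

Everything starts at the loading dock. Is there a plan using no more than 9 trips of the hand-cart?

Counting alone: the porter can take at most 2 across per trip to the warehouse floor, so moving all 7 needs at least 4 loaded trips out, with a return between consecutive ones — at least 7 crossings.
The safety rule pushes this higher. Following every safe sequence of crossings, the most of the 7 that can be at the warehouse floor as the hand-cart arrives there on crossings 7, 9 is 5, 6 respectively — never all 7.
So the move cannot be finished within 9 crossings. (The shortest complete plan takes 11:)
1. Porter goes to the warehouse floor with Bram and Cato.
2. Porter goes back to the loading dock with Cato.
3. Porter goes to the warehouse floor with Cato and Sol.
4. Porter goes back to the loading dock with Bram.
5. Porter goes to the warehouse floor with Gus and Orla.
6. Porter goes back to the loading dock with Cato.
7. Porter goes to the warehouse floor with Cato and Ivo.
8. Porter goes back to the loading dock with Cato.
9. Porter goes to the warehouse floor with Alma and Cato.
10. Porter goes back to the loading dock with Cato.
11. Porter goes to the warehouse floor with Bram and Cato.

No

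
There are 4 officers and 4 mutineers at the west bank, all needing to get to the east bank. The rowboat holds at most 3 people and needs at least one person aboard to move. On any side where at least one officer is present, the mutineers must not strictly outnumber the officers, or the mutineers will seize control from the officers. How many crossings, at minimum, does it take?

9

Counting alone: each trip to the east bank takes at most 3 across and each return brings at least 1 back, so after t trips out (and t−1 returns) at most 3t − (t−1) of the 8 are across; that first reaches 8 at t = 4, so at least 7 crossings are needed.
The safety rule pushes this higher. Following every safe sequence of crossings, the most of the 8 that can be at the east bank as the rowboat arrives there on crossing 7 is 7 — never all 8.
So no plan with fewer than 9 crossings exists, and this one achieves 9:
1. 2 mutineers → the east bank.  (the west bank: 4O 2M; the east bank: 0O 2M)
2. 1 mutineer ← the west bank.  (the west bank: 4O 3M; the east bank: 0O 1M)
3. 3 mutineers → the east bank.  (the west bank: 4O 0M; the east bank: 0O 4M)
4. 1 mutineer ← the west bank.  (the west bank: 4O 1M; the east bank: 0O 3M)
5. 3 officers → the east bank.  (the west bank: 1O 1M; the east bank: 3O 3M)
6. 1 officer and 1 mutineer ← the west bank.  (the west bank: 2O 2M; the east bank: 2O 2M)
7. 2 officers → the east bank.  (the west bank: 0O 2M; the east bank: 4O 2M)
8. 1 mutineer ← the west bank.  (the west bank: 0O 3M; the east bank: 4O 1M)
9. 3 mutineers → the east bank.  (the west bank: 0O 0M; the east bank: 4O 4M)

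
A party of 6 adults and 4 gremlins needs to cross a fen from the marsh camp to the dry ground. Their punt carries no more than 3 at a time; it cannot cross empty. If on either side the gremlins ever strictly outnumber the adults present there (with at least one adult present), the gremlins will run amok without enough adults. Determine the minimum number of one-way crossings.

Counting alone: each trip to the dry ground takes at most 3 across and each return brings at least 1 back, so after t trips out (and t−1 returns) at most 3t − (t−1) of the 10 are across; that first reaches 10 at t = 5, so at least 9 crossings are needed.
The plan below uses exactly 9 crossings, so it is optimal:
1. 2 gremlins → the dry ground.  (the marsh camp: 6A 2G; the dry ground: 0A 2G)
2. 1 gremlin ← the marsh camp.  (the marsh camp: 6A 3G; the dry ground: 0A 1G)
3. 3 gremlins → the dry ground.  (the marsh camp: 6A 0G; the dry ground: 0A 4G)
4. 1 gremlin ← the marsh camp.  (the marsh camp: 6A 1G; the dry ground: 0A 3G)
5. 3 adults → the dry ground.  (the marsh camp: 3A 1G; the dry ground: 3A 3G)
6. 1 gremlin ← the marsh camp.  (the marsh camp: 3A 2G; the dry ground: 3A 2G)
7. 1 adult and 2 gremlins → the dry ground.  (the marsh camp: 2A 0G; the dry ground: 4A 4G)
8. 1 gremlin ← the marsh camp.  (the marsh camp: 2A 1G; the dry ground: 4A 3G)
9. 2 adults and 1 gremlin → the dry ground.  (the marsh camp: 0A 0G; the dry ground: 6A 4G)

9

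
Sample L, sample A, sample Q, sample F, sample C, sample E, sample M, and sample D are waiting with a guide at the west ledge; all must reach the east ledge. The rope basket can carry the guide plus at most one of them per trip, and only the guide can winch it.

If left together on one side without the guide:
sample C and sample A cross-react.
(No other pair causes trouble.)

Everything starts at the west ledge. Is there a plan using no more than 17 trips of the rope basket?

Yes

Yes — this plan uses 15 crossings (≤ 17):
1. Guide goes to the east ledge with sample A.  [the west ledge: sample C, sample D, sample E, sample F, sample L, sample M, sample Q | the east ledge: sample A]
2. Guide goes back to the west ledge alone.  [the west ledge: sample C, sample D, sample E, sample F, sample L, sample M, sample Q | the east ledge: sample A]
3. Guide goes to the east ledge with sample L.  [the west ledge: sample C, sample D, sample E, sample F, sample M, sample Q | the east ledge: sample A, sample L]
4. Guide goes back to the west ledge alone.  [the west ledge: sample C, sample D, sample E, sample F, sample M, sample Q | the east ledge: sample A, sample L]
5. Guide goes to the east ledge with sample Q.  [the west ledge: sample C, sample D, sample E, sample F, sample M | the east ledge: sample A, sample L, sample Q]
6. Guide goes back to the west ledge alone.  [the west ledge: sample C, sample D, sample E, sample F, sample M | the east ledge: sample A, sample L, sample Q]
7. Guide goes to the east ledge with sample F.  [the west ledge: sample C, sample D, sample E, sample M | the east ledge: sample A, sample F, sample L, sample Q]
8. Guide goes back to the west ledge alone.  [the west ledge: sample C, sample D, sample E, sample M | the east ledge: sample A, sample F, sample L, sample Q]
9. Guide goes to the east ledge with sample E.  [the west ledge: sample C, sample D, sample M | the east ledge: sample A, sample E, sample F, sample L, sample Q]
10. Guide goes back to the west ledge alone.  [the west ledge: sample C, sample D, sample M | the east ledge: sample A, sample E, sample F, sample L, sample Q]
11. Guide goes to the east ledge with sample M.  [the west ledge: sample C, sample D | the east ledge: sample A, sample E, sample F, sample L, sample M, sample Q]
12. Guide goes back to the west ledge alone.  [the west ledge: sample C, sample D | the east ledge: sample A, sample E, sample F, sample L, sample M, sample Q]
13. Guide goes to the east ledge with sample D.  [the west ledge: sample C | the east ledge: sample A, sample D, sample E, sample F, sample L, sample M, sample Q]
14. Guide goes back to the west ledge alone.  [the west ledge: sample C | the east ledge: sample A, sample D, sample E, sample F, sample L, sample M, sample Q]
15. Guide goes to the east ledge with sample C.  [the west ledge: — | the east ledge: sample A, sample C, sample D, sample E, sample F, sample L, sample M, sample Q]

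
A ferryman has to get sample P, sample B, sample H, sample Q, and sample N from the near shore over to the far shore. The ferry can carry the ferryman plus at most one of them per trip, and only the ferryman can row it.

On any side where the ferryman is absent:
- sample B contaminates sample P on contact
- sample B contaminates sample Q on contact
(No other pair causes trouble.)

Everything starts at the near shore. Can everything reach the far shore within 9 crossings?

No

Counting alone: the ferryman can take at most 1 across per trip to the far shore, so moving all 5 needs at least 5 loaded trips out, with a return between consecutive ones — at least 9 crossings.
The safety rule pushes this higher. Following every safe sequence of crossings, the most of the 5 that can be at the far shore as the ferry arrives there on crossing 9 is 4 — never all 5.
So the move cannot be finished within 9 crossings. (The shortest complete plan takes 11:)
1. Ferryman goes to the far shore with sample B.
2. Ferryman goes back to the near shore alone.
3. Ferryman goes to the far shore with sample P.
4. Ferryman goes back to the near shore with sample B.
5. Ferryman goes to the far shore with sample Q.
6. Ferryman goes back to the near shore alone.
7. Ferryman goes to the far shore with sample H.
8. Ferryman goes back to the near shore alone.
9. Ferryman goes to the far shore with sample N.
10. Ferryman goes back to the near shore alone.
11. Ferryman goes to the far shore with sample B.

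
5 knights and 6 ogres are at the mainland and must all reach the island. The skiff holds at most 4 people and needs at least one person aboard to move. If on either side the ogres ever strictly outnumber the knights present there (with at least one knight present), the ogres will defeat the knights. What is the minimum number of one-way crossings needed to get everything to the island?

impossible

The ogres already outnumber the knights at the mainland before anyone moves, so the starting position itself is disallowed.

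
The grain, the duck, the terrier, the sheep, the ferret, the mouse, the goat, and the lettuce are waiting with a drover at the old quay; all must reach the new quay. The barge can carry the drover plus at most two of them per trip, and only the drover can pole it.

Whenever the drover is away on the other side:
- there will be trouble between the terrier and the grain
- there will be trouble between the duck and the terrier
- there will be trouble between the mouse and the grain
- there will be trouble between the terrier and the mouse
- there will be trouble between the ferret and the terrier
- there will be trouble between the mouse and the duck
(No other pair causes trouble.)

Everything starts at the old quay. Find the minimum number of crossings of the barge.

Counting alone: the drover can take at most 2 across per trip to the new quay, so moving all 8 needs at least 4 loaded trips out, with a return between consecutive ones — at least 7 crossings.
The safety rule pushes this higher. Following every safe sequence of crossings, the most of the 8 that can be at the new quay as the barge arrives there on crossings 7, 9, 11 is 5, 6, 7 respectively — never all 8.
So no plan with fewer than 13 crossings exists, and this one achieves 13:
1. Drover goes to the new quay with the mouse and the terrier.  [the old quay: the duck, the ferret, the goat, the grain, the lettuce, the sheep | the new quay: the mouse, the terrier]
2. Drover goes back to the old quay with the terrier.  [the old quay: the duck, the ferret, the goat, the grain, the lettuce, the sheep, the terrier | the new quay: the mouse]
3. Drover goes to the new quay with the sheep and the terrier.  [the old quay: the duck, the ferret, the goat, the grain, the lettuce | the new quay: the mouse, the sheep, the terrier]
4. Drover goes back to the old quay with the terrier.  [the old quay: the duck, the ferret, the goat, the grain, the lettuce, the terrier | the new quay: the mouse, the sheep]
5. Drover goes to the new quay with the ferret and the terrier.  [the old quay: the duck, the goat, the grain, the lettuce | the new quay: the ferret, the mouse, the sheep, the terrier]
6. Drover goes back to the old quay with the terrier.  [the old quay: the duck, the goat, the grain, the lettuce, the terrier | the new quay: the ferret, the mouse, the sheep]
7. Drover goes to the new quay with the duck and the grain.  [the old quay: the goat, the lettuce, the terrier | the new quay: the duck, the ferret, the grain, the mouse, the sheep]
8. Drover goes back to the old quay with the mouse.  [the old quay: the goat, the lettuce, the mouse, the terrier | the new quay: the duck, the ferret, the grain, the sheep]
9. Drover goes to the new quay with the goat and the terrier.  [the old quay: the lettuce, the mouse | the new quay: the duck, the ferret, the goat, the grain, the sheep, the terrier]
10. Drover goes back to the old quay with the terrier.  [the old quay: the lettuce, the mouse, the terrier | the new quay: the duck, the ferret, the goat, the grain, the sheep]
11. Drover goes to the new quay with the lettuce and the terrier.  [the old quay: the mouse | the new quay: the duck, the ferret, the goat, the grain, the lettuce, the sheep, the terrier]
12. Drover goes back to the old quay with the terrier.  [the old quay: the mouse, the terrier | the new quay: the duck, the ferret, the goat, the grain, the lettuce, the sheep]
13. Drover goes to the new quay with the mouse and the terrier.  [the old quay: — | the new quay: the duck, the ferret, the goat, the grain, the lettuce, the mouse, the sheep, the terrier]

13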